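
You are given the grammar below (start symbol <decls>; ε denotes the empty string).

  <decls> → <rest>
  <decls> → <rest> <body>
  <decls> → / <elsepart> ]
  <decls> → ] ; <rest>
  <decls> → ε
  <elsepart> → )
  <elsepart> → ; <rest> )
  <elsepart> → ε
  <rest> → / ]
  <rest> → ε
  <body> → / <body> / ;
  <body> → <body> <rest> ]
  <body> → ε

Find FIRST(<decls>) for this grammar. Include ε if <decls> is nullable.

{ /, ], ε }

From <decls> → <rest>: add FIRST(<rest>) = { /, ε } (including ε since <rest> is nullable).
From <decls> → <rest> <body>: <rest>, <body> nullable, take FIRST(<rest>) ∪ FIRST(<body>) = { /, ] }; also ε since the whole RHS is nullable.
<decls> → / <elsepart> ] contributes {/}.
<decls> → ] ; <rest> contributes {]}.
<decls> → ε contributes ε.
Union: FIRST(<decls>) = { /, ], ε }.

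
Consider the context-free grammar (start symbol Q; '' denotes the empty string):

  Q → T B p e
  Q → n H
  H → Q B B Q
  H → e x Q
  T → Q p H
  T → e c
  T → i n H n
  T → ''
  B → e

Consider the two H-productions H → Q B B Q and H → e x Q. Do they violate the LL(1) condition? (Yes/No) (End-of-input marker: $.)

Yes

FIRST(Q B B Q) = { e, i, n } and FIRST(e x Q) = { e }.
Both contain e, so the two alternatives are not disjoint — LL(1) conflict.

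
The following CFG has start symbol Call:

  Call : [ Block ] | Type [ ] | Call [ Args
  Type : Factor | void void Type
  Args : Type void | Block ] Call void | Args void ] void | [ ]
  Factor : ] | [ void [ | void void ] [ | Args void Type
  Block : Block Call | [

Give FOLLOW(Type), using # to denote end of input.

In Call : Type [ ]: add FIRST([ ]) = { [ }.
In Type : void void Type: Type is at the end, add FOLLOW(Type) = { [, void }.
In Args : Type void: add FIRST(void) = { void }.
In Factor : Args void Type: Type is at the end, add FOLLOW(Factor) = { [, void }.
Union: FOLLOW(Type) = { [, void }.

{ [, void }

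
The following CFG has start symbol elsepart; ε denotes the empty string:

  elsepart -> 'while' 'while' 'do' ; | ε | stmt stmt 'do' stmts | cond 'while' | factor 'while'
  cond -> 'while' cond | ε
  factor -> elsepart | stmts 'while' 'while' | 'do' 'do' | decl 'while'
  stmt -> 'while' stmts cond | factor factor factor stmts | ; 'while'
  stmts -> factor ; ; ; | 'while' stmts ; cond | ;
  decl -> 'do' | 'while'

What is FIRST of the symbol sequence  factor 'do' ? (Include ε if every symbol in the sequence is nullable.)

Add FIRST(factor)\{ε} = { 'do', 'while', ; }; factor is nullable, continue.
'do' is a terminal; add {'do'} and stop.

{ 'do', 'while', ; }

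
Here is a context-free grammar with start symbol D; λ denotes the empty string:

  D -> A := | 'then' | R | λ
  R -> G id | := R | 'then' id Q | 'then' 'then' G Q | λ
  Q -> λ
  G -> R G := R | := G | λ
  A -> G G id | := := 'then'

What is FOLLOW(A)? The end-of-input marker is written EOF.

In D -> A :=: add FIRST(:=) = { := }.
Union: FOLLOW(A) = { := }.

{ := }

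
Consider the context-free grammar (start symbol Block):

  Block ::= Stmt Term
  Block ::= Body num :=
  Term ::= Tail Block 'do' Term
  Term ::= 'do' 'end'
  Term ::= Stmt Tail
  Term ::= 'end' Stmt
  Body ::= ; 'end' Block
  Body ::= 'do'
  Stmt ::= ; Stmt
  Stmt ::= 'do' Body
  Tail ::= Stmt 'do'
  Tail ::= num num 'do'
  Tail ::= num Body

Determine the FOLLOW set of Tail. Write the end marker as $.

{ $, 'do', 'end', ;, num }

In Term ::= Tail Block 'do' Term: add FIRST(Block 'do' Term) = { 'do', ; }.
In Term ::= Stmt Tail: Tail is at the end, add FOLLOW(Term) = { $, 'do', 'end', ;, num }.
Union: FOLLOW(Tail) = { $, 'do', 'end', ;, num }.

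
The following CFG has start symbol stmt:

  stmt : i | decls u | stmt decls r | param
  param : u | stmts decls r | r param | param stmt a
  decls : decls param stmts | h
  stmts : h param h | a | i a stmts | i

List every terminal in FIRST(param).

param : u contributes {u}.
From param : stmts decls r: add FIRST(stmts) = { a, h, i }.
param : r param contributes {r}.
From param : param stmt a: add FIRST(param) = { a, h, i, r, u }.
Union: FIRST(param) = { a, h, i, r, u }.

{ a, h, i, r, u }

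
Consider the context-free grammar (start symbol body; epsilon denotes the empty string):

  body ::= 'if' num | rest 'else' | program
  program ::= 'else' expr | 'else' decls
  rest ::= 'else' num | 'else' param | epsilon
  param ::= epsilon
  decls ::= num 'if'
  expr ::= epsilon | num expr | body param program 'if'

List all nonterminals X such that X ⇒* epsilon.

{ expr, param, rest }

Directly nullable (have an epsilon-production): rest, param, expr.
No other nonterminal has a production whose RHS symbols are all nullable.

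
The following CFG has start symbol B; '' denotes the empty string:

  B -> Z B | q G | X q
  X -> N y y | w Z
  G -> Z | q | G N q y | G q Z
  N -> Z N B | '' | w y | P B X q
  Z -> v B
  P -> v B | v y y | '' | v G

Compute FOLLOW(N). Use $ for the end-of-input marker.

{ q, v, w, y }

In X -> N y y: add FIRST(y y) = { y }.
In G -> G N q y: add FIRST(q y) = { q }.
In N -> Z N B: add FIRST(B) = { q, v, w, y }.
Union: FOLLOW(N) = { q, v, w, y }.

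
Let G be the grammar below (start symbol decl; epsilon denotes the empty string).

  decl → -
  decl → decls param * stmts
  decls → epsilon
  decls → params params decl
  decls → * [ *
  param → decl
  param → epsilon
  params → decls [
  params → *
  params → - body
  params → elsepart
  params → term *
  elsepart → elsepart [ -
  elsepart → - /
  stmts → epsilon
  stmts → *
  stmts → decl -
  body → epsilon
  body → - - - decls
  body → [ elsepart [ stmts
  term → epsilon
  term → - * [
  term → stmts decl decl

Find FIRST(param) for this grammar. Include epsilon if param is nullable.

{ *, -, [, epsilon }

From param → decl: add FIRST(decl) = { *, -, [ }.
param → epsilon contributes epsilon.
Union: FIRST(param) = { *, -, [, epsilon }.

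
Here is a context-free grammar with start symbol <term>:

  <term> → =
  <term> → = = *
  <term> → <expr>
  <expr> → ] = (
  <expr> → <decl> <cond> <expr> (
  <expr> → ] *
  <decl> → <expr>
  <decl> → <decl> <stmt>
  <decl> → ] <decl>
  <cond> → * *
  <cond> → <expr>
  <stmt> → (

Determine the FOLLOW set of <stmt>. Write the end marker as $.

{ (, *, ] }

In <decl> → <decl> <stmt>: <stmt> is at the end, add FOLLOW(<decl>) = { (, *, ] }.
Union: FOLLOW(<stmt>) = { (, *, ] }.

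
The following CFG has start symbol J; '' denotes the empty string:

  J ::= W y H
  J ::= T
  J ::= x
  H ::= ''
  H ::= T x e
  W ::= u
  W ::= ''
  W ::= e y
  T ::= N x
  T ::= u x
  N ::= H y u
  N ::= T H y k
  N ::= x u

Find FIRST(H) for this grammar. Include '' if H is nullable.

H ::= '' contributes ''.
From H ::= T x e: add FIRST(T) = { u, x, y }.
Union: FIRST(H) = { u, x, y, '' }.

{ u, x, y, '' }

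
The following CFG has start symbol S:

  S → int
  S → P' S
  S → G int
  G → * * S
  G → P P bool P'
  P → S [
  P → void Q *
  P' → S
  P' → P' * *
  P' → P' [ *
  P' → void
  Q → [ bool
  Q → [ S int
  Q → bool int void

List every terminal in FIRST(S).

{ *, int, void }

S → int contributes {int}.
From S → P' S: add FIRST(P') = { *, int, void }.
From S → G int: add FIRST(G) = { *, int, void }.
Union: FIRST(S) = { *, int, void }.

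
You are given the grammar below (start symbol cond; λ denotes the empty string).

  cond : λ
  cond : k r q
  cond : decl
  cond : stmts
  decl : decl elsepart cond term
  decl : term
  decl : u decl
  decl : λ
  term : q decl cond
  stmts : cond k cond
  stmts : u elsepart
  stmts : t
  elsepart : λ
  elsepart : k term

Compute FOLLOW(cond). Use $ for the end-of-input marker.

cond is the start symbol, so $ ∈ FOLLOW(cond).
In decl : decl elsepart cond term: add FIRST(term) = { q }.
In term : q decl cond: cond is at the end, add FOLLOW(term) = { $, k, q, t, u }.
In stmts : cond k cond: add FIRST(k cond) = { k }.
In stmts : cond k cond: cond is at the end, add FOLLOW(stmts) = { $, k, q, t, u }.
Union: FOLLOW(cond) = { $, k, q, t, u }.

{ $, k, q, t, u }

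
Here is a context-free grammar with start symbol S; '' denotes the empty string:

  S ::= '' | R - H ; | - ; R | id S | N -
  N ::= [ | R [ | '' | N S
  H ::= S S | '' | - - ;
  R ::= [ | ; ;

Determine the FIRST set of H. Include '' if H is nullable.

{ -, ;, [, id, '' }

From H ::= S S: S, S nullable, take FIRST(S) ∪ FIRST(S) = { -, ;, [, id }; also '' since the whole RHS is nullable.
H ::= '' contributes ''.
H ::= - - ; contributes {-}.
Union: FIRST(H) = { -, ;, [, id, '' }.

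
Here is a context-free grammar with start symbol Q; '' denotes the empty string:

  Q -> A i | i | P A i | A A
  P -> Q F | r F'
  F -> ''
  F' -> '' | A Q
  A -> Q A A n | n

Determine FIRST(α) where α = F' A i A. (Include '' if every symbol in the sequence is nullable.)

Add FIRST(F')\{''} = { i, n, r }; F' is nullable, continue.
Add FIRST(A) = { i, n, r }; A is not nullable, stop.

{ i, n, r }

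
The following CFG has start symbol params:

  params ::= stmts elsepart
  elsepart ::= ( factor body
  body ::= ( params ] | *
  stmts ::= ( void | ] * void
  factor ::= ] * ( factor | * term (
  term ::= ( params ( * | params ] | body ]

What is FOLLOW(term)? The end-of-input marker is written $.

In factor ::= * term (: add FIRST(() = { ( }.
Union: FOLLOW(term) = { ( }.

{ ( }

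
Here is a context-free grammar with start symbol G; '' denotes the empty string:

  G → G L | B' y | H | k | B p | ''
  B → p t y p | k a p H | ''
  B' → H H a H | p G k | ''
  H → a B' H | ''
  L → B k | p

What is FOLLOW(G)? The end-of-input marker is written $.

G is the start symbol, so $ ∈ FOLLOW(G).
In G → G L: add FIRST(L) = { k, p }.
In B' → p G k: add FIRST(k) = { k }.
Union: FOLLOW(G) = { $, k, p }.

{ $, k, p }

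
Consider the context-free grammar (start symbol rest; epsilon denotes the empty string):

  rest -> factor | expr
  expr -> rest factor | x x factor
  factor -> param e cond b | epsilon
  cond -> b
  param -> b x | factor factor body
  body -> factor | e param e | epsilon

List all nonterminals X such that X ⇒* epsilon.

Directly nullable (have an epsilon-production): factor, body.
param -> factor factor body with every symbol nullable, so param is nullable.
rest -> factor with every symbol nullable, so rest is nullable.
expr -> rest factor with every symbol nullable, so expr is nullable.
No other nonterminal has a production whose RHS symbols are all nullable.

{ body, expr, factor, param, rest }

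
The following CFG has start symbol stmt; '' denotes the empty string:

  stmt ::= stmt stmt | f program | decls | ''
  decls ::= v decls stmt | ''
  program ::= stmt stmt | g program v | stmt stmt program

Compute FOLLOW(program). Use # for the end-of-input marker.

In stmt ::= f program: program is at the end, add FOLLOW(stmt) = { #, f, g, v }.
In program ::= g program v: add FIRST(v) = { v }.
In program ::= stmt stmt program: program is at the end, add FOLLOW(program) = { #, f, g, v }.
Union: FOLLOW(program) = { #, f, g, v }.

{ #, f, g, v }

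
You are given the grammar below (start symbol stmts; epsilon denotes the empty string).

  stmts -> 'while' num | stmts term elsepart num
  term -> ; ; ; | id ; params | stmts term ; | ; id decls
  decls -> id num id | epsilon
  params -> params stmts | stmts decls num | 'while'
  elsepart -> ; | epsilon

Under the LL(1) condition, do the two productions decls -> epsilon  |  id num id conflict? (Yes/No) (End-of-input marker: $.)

No

FIRST(epsilon) = { epsilon } and FIRST(id num id) = { id }.
The first is nullable but FOLLOW(decls) = { ;, num } is disjoint from FIRST of the second.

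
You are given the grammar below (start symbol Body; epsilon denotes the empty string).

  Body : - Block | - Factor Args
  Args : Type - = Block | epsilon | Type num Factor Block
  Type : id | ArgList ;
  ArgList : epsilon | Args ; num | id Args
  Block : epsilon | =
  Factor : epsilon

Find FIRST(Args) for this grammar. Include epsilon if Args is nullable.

{ ;, id, epsilon }

From Args : Type - = Block: add FIRST(Type) = { ;, id }.
Args : epsilon contributes epsilon.
From Args : Type num Factor Block: add FIRST(Type) = { ;, id }.
Union: FIRST(Args) = { ;, id, epsilon }.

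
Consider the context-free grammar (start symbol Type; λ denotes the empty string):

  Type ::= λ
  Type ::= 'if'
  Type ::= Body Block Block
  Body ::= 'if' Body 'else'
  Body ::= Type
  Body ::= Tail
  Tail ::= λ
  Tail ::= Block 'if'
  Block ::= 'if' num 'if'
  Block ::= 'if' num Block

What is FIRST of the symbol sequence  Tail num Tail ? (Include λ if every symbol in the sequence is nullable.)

{ 'if', num }

Add FIRST(Tail)\{λ} = { 'if' }; Tail is nullable, continue.
num is a terminal; add {num} and stop.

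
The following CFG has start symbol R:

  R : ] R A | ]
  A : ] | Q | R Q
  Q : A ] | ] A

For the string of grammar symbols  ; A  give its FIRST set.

{ ; }

; is a terminal; add {;} and stop.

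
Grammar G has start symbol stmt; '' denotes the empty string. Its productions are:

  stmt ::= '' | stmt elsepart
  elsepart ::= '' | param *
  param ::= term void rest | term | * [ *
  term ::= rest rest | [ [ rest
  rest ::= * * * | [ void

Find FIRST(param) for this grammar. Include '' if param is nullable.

{ *, [ }

From param ::= term void rest: add FIRST(term) = { *, [ }.
From param ::= term: add FIRST(term) = { *, [ }.
param ::= * [ * contributes {*}.
Union: FIRST(param) = { *, [ }.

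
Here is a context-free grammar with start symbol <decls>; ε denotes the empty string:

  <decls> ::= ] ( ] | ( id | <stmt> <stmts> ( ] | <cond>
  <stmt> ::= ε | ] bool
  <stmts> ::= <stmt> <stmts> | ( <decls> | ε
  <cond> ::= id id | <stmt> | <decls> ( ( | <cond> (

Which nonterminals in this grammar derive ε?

{ <cond>, <decls>, <stmt>, <stmts> }

Directly nullable (have an ε-production): <stmt>, <stmts>.
<cond> ::= <stmt> with every symbol nullable, so <cond> is nullable.
<decls> ::= <cond> with every symbol nullable, so <decls> is nullable.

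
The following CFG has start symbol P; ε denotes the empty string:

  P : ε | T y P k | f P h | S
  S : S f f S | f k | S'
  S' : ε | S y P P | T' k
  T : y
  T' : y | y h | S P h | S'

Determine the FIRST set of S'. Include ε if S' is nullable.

{ f, h, k, y, ε }

S' : ε contributes ε.
From S' : S y P P: S nullable, take FIRST(S) ∪ {y} = { f, h, k, y }.
From S' : T' k: T' nullable, take FIRST(T') ∪ {k} = { f, h, k, y }.
Union: FIRST(S') = { f, h, k, y, ε }.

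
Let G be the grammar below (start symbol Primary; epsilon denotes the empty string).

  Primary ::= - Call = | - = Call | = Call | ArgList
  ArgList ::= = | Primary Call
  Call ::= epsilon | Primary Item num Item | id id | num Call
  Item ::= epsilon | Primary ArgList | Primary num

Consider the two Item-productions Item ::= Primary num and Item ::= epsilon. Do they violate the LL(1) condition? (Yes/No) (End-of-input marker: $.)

Yes

FIRST(Primary num) = { -, = } and FIRST(epsilon) = { epsilon }.
The second alternative is nullable and FOLLOW(Item) = { $, -, =, id, num } shares - with FIRST of the first — conflict.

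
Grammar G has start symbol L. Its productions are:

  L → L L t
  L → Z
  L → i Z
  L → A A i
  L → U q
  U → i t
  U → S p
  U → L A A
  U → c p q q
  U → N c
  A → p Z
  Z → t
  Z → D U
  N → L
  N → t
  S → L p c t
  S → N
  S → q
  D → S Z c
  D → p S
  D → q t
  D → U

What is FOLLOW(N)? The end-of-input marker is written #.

{ c, i, p, q, t }

In U → N c: add FIRST(c) = { c }.
In S → N: N is at the end, add FOLLOW(S) = { c, i, p, q, t }.
Union: FOLLOW(N) = { c, i, p, q, t }.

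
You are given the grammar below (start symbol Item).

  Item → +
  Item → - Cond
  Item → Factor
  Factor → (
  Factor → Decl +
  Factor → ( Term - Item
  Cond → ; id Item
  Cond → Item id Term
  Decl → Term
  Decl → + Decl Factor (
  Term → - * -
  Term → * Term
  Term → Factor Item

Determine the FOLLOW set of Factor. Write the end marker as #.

In Item → Factor: Factor is at the end, add FOLLOW(Item) = { #, (, *, +, -, id }.
In Decl → + Decl Factor (: add FIRST(() = { ( }.
In Term → Factor Item: add FIRST(Item) = { (, *, +, - }.
Union: FOLLOW(Factor) = { #, (, *, +, -, id }.

{ #, (, *, +, -, id }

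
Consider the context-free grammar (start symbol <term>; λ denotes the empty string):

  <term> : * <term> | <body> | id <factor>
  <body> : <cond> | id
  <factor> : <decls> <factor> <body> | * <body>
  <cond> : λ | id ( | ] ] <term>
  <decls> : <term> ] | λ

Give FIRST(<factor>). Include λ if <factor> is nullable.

From <factor> : <decls> <factor> <body>: <decls> nullable, take FIRST(<decls>) ∪ FIRST(<factor>) = { *, ], id }.
<factor> : * <body> contributes {*}.
Union: FIRST(<factor>) = { *, ], id }.

{ *, ], id }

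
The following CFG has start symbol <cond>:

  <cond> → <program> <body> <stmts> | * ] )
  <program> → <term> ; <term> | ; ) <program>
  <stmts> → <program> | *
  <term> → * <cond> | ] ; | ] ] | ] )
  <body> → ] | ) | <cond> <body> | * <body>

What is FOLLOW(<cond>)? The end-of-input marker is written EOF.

<cond> is the start symbol, so EOF ∈ FOLLOW(<cond>).
In <term> → * <cond>: <cond> is at the end, add FOLLOW(<term>) = { EOF, ), *, ;, ] }.
In <body> → <cond> <body>: add FIRST(<body>) = { ), *, ;, ] }.
Union: FOLLOW(<cond>) = { EOF, ), *, ;, ] }.

{ EOF, ), *, ;, ] }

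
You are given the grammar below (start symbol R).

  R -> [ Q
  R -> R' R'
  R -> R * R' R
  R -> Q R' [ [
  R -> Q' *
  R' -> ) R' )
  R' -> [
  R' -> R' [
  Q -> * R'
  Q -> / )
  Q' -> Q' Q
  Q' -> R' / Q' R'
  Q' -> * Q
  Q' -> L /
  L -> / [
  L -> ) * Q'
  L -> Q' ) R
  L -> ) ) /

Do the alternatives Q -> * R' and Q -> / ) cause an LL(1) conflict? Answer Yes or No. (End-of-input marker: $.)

No

FIRST(* R') = { * } and FIRST(/ )) = { / }.
The FIRST sets are disjoint and neither alternative is nullable — no conflict.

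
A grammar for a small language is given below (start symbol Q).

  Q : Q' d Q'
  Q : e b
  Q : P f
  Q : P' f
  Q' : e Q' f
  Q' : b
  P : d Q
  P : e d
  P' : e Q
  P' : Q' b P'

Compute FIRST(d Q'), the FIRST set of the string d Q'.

d is a terminal; add {d} and stop.

{ d }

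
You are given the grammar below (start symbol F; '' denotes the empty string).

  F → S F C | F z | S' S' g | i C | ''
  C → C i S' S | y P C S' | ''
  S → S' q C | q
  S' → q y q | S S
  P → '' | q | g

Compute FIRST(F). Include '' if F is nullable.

From F → S F C: add FIRST(S) = { q }.
From F → F z: F nullable, take FIRST(F) ∪ {z} = { i, q, z }.
From F → S' S' g: add FIRST(S') = { q }.
F → i C contributes {i}.
F → '' contributes ''.
Union: FIRST(F) = { i, q, z, '' }.

{ i, q, z, '' }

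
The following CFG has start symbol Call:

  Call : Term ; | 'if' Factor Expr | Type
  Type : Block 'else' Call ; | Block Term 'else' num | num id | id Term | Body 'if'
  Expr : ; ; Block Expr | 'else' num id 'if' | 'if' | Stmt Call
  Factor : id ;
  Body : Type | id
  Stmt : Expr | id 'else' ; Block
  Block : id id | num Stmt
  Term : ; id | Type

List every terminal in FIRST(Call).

From Call : Term ;: add FIRST(Term) = { ;, id, num }.
Call : 'if' Factor Expr contributes {'if'}.
From Call : Type: add FIRST(Type) = { id, num }.
Union: FIRST(Call) = { 'if', ;, id, num }.

{ 'if', ;, id, num }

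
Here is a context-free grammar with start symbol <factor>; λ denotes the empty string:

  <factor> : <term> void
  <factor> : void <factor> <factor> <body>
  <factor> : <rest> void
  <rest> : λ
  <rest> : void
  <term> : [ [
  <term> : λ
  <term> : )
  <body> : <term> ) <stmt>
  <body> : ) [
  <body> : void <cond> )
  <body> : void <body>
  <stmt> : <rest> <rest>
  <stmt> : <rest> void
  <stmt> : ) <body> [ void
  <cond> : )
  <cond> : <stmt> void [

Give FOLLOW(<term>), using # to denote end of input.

{ ), void }

In <factor> : <term> void: add FIRST(void) = { void }.
In <body> : <term> ) <stmt>: add FIRST() <stmt>) = { ) }.
Union: FOLLOW(<term>) = { ), void }.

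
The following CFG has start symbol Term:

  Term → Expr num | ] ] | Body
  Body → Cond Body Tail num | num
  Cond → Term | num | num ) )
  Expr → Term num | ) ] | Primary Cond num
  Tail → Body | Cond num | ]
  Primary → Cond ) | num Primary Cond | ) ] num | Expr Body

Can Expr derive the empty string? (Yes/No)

No nonterminal in this grammar is nullable.
No production of Expr has an RHS whose symbols are all nullable, so Expr is not nullable.

No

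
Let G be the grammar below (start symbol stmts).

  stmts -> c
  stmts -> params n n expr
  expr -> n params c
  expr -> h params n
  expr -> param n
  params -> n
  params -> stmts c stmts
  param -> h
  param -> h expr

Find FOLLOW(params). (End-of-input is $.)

In stmts -> params n n expr: add FIRST(n n expr) = { n }.
In expr -> n params c: add FIRST(c) = { c }.
In expr -> h params n: add FIRST(n) = { n }.
Union: FOLLOW(params) = { c, n }.

{ c, n }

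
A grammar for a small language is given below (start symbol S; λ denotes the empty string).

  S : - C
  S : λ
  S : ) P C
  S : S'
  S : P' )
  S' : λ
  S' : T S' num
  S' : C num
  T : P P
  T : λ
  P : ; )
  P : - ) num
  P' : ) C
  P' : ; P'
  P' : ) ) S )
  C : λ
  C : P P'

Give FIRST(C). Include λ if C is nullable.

{ -, ;, λ }

C : λ contributes λ.
From C : P P': add FIRST(P) = { -, ; }.
Union: FIRST(C) = { -, ;, λ }.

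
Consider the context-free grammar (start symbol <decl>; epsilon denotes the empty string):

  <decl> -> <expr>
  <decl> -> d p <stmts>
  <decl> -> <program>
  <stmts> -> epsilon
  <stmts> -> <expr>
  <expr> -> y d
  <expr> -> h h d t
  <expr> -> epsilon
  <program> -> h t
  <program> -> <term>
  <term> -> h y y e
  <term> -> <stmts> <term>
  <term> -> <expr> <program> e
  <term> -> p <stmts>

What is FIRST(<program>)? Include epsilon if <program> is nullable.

{ h, p, y }

<program> -> h t contributes {h}.
From <program> -> <term>: add FIRST(<term>) = { h, p, y }.
Union: FIRST(<program>) = { h, p, y }.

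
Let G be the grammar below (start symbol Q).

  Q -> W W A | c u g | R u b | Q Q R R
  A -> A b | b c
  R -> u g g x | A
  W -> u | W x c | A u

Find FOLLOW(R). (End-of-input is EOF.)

{ EOF, b, c, u }

In Q -> R u b: add FIRST(u b) = { u }.
In Q -> Q Q R R: add FIRST(R) = { b, u }.
In Q -> Q Q R R: R is at the end, add FOLLOW(Q) = { EOF, b, c, u }.
Union: FOLLOW(R) = { EOF, b, c, u }.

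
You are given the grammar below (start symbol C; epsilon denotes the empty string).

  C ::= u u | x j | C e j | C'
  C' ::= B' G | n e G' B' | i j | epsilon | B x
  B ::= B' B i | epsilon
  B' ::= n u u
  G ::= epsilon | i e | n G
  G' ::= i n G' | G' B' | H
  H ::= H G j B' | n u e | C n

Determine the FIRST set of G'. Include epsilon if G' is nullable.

{ e, i, n, u, x }

G' ::= i n G' contributes {i}.
From G' ::= G' B': add FIRST(G') = { e, i, n, u, x }.
From G' ::= H: add FIRST(H) = { e, i, n, u, x }.
Union: FIRST(G') = { e, i, n, u, x }.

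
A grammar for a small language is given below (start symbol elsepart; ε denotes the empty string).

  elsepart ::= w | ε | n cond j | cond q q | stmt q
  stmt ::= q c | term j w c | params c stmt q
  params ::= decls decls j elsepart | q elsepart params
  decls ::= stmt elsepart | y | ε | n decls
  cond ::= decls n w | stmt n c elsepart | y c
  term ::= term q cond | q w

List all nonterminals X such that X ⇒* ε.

{ decls, elsepart }

Directly nullable (have an ε-production): elsepart, decls.
No other nonterminal has a production whose RHS symbols are all nullable.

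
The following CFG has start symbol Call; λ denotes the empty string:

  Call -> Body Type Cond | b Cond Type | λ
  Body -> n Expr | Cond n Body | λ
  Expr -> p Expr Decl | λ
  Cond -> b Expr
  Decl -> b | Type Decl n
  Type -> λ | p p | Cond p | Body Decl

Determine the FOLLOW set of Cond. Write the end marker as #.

In Call -> Body Type Cond: Cond is at the end, add FOLLOW(Call) = { # }.
In Call -> b Cond Type: add FIRST(Type)\{λ} = { b, n, p }.
  Since Type is nullable, also add FOLLOW(Call) = { # }.
In Body -> Cond n Body: add FIRST(n Body) = { n }.
In Type -> Cond p: add FIRST(p) = { p }.
Union: FOLLOW(Cond) = { #, b, n, p }.

{ #, b, n, p }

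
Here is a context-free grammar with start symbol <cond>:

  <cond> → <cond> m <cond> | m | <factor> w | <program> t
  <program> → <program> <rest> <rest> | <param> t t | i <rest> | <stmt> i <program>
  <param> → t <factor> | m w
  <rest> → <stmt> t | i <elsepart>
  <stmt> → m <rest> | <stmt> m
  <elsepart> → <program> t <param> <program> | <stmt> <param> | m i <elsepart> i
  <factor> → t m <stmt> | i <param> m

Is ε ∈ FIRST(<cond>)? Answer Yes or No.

No nonterminal in this grammar is nullable.
No production of <cond> has an RHS whose symbols are all nullable, so <cond> is not nullable.

No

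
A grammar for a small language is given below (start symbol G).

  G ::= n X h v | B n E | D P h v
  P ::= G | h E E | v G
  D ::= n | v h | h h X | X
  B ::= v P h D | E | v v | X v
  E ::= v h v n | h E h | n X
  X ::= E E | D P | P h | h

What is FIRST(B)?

{ h, n, v }

B ::= v P h D contributes {v}.
From B ::= E: add FIRST(E) = { h, n, v }.
B ::= v v contributes {v}.
From B ::= X v: add FIRST(X) = { h, n, v }.
Union: FIRST(B) = { h, n, v }.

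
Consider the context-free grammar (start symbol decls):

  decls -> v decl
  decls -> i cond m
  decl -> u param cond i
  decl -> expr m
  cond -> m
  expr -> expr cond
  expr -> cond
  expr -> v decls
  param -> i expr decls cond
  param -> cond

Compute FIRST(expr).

From expr -> expr cond: add FIRST(expr) = { m, v }.
From expr -> cond: add FIRST(cond) = { m }.
expr -> v decls contributes {v}.
Union: FIRST(expr) = { m, v }.

{ m, v }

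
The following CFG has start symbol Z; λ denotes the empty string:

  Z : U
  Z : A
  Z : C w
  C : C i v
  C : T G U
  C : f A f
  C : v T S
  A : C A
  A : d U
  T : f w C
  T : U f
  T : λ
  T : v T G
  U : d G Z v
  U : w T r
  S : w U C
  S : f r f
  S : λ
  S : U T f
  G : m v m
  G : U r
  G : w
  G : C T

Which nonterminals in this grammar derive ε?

Directly nullable (have an λ-production): T, S.
No other nonterminal has a production whose RHS symbols are all nullable.

{ S, T }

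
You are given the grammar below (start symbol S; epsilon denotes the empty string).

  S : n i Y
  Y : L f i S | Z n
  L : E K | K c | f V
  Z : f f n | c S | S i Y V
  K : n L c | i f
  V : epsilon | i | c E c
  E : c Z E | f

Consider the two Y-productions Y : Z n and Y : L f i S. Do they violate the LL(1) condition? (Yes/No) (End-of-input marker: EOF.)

FIRST(Z n) = { c, f, n } and FIRST(L f i S) = { c, f, i, n }.
Both contain c, so the two alternatives are not disjoint — LL(1) conflict.

Yes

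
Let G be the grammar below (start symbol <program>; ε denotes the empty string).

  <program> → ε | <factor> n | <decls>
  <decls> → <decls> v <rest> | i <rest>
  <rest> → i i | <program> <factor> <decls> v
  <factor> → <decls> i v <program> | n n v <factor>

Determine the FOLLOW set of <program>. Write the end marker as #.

{ #, i, n }

<program> is the start symbol, so # ∈ FOLLOW(<program>).
In <rest> → <program> <factor> <decls> v: add FIRST(<factor> <decls> v) = { i, n }.
In <factor> → <decls> i v <program>: <program> is at the end, add FOLLOW(<factor>) = { i, n }.
Union: FOLLOW(<program>) = { #, i, n }.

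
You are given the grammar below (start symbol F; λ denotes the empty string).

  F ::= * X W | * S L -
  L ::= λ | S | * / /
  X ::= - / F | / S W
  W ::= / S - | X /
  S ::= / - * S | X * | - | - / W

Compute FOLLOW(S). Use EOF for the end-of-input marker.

In F ::= * S L -: add FIRST(L -) = { *, -, / }.
In L ::= S: S is at the end, add FOLLOW(L) = { - }.
In X ::= / S W: add FIRST(W) = { -, / }.
In W ::= / S -: add FIRST(-) = { - }.
In S ::= / - * S: S is at the end, add FOLLOW(S) = { *, -, / }.
Union: FOLLOW(S) = { *, -, / }.

{ *, -, / }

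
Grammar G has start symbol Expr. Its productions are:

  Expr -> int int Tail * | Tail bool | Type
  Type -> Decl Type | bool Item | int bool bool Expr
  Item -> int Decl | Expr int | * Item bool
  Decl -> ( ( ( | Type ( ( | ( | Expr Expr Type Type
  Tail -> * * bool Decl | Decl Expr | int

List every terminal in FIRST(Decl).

{ (, *, bool, int }

Decl -> ( ( ( contributes {(}.
From Decl -> Type ( (: add FIRST(Type) = { (, *, bool, int }.
Decl -> ( contributes {(}.
From Decl -> Expr Expr Type Type: add FIRST(Expr) = { (, *, bool, int }.
Union: FIRST(Decl) = { (, *, bool, int }.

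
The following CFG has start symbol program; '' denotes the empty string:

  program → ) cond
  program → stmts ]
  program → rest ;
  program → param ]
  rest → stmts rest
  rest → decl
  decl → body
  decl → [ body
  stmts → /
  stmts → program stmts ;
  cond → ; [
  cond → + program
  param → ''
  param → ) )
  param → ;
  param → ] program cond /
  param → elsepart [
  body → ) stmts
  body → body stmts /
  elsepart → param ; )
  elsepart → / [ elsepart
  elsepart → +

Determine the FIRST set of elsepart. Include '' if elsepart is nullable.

{ ), +, /, ;, ] }

From elsepart → param ; ): param nullable, take FIRST(param) ∪ {;} = { ), +, /, ;, ] }.
elsepart → / [ elsepart contributes {/}.
elsepart → + contributes {+}.
Union: FIRST(elsepart) = { ), +, /, ;, ] }.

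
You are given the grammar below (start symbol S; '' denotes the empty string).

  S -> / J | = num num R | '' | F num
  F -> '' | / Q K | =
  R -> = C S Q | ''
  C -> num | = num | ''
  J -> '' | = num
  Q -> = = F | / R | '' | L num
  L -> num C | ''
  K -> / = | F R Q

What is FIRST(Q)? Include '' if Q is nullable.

{ /, =, num, '' }

Q -> = = F contributes {=}.
Q -> / R contributes {/}.
Q -> '' contributes ''.
From Q -> L num: L nullable, take FIRST(L) ∪ {num} = { num }.
Union: FIRST(Q) = { /, =, num, '' }.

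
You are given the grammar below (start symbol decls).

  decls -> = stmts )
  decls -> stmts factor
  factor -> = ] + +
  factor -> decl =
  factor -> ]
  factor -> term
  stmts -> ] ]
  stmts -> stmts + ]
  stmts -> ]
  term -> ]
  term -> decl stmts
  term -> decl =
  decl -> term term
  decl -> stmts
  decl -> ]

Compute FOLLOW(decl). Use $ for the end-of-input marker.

In factor -> decl =: add FIRST(=) = { = }.
In term -> decl stmts: add FIRST(stmts) = { ] }.
In term -> decl =: add FIRST(=) = { = }.
Union: FOLLOW(decl) = { =, ] }.

{ =, ] }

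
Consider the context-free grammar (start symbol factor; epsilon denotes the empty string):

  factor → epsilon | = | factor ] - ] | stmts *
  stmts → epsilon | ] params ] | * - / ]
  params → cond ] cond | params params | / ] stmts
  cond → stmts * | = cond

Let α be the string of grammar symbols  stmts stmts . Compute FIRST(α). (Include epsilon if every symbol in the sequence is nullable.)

{ *, ], epsilon }

Add FIRST(stmts)\{epsilon} = { *, ] }; stmts is nullable, continue.
Add FIRST(stmts)\{epsilon} = { *, ] }; stmts is nullable, continue.
Every symbol is nullable, so include epsilon.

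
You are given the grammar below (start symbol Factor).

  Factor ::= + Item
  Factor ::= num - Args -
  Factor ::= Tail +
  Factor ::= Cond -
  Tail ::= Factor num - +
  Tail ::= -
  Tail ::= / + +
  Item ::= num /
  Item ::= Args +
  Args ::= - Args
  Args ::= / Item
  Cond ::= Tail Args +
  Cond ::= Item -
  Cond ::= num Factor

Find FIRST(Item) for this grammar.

{ -, /, num }

Item ::= num / contributes {num}.
From Item ::= Args +: add FIRST(Args) = { -, / }.
Union: FIRST(Item) = { -, /, num }.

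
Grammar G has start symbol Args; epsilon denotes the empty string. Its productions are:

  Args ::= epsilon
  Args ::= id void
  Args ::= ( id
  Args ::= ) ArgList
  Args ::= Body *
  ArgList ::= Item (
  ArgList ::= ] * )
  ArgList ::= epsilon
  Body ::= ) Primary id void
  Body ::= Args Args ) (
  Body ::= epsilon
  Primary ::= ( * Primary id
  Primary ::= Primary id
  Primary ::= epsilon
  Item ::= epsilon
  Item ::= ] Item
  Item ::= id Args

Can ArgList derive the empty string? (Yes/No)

ArgList has an epsilon-production, so ArgList ⇒ epsilon.

Yes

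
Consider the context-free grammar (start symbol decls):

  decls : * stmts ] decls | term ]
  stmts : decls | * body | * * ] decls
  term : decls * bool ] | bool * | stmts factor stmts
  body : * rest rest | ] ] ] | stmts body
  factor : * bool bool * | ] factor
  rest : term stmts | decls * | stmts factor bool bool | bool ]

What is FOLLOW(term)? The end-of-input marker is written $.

{ *, ], bool }

In decls : term ]: add FIRST(]) = { ] }.
In rest : term stmts: add FIRST(stmts) = { *, bool }.
Union: FOLLOW(term) = { *, ], bool }.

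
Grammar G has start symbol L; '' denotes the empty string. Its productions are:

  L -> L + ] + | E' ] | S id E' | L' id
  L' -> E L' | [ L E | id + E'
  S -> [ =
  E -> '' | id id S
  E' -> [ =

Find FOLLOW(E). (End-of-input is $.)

In L' -> E L': add FIRST(L') = { [, id }.
In L' -> [ L E: E is at the end, add FOLLOW(L') = { id }.
Union: FOLLOW(E) = { [, id }.

{ [, id }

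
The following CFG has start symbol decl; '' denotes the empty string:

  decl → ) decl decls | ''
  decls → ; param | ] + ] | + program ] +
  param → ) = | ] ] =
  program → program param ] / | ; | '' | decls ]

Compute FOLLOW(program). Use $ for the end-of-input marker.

In decls → + program ] +: add FIRST(] +) = { ] }.
In program → program param ] /: add FIRST(param ] /) = { ), ] }.
Union: FOLLOW(program) = { ), ] }.

{ ), ] }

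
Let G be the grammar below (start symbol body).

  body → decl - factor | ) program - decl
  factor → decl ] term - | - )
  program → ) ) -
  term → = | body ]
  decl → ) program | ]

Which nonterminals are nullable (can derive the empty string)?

{ } (none)

No nonterminal has an empty production or an RHS whose symbols are all nullable.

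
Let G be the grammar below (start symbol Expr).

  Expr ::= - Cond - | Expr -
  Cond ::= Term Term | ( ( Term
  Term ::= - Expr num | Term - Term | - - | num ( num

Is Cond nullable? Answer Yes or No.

No nonterminal in this grammar is nullable.
No production of Cond has an RHS whose symbols are all nullable, so Cond is not nullable.

No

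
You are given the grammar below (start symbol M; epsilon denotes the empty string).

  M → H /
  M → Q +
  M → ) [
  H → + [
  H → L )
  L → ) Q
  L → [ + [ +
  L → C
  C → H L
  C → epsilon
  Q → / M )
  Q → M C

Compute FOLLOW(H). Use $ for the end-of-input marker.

In M → H /: add FIRST(/) = { / }.
In C → H L: add FIRST(L)\{epsilon} = { ), +, [ }.
  Since L is nullable, also add FOLLOW(C) = { ), + }.
Union: FOLLOW(H) = { ), +, /, [ }.

{ ), +, /, [ }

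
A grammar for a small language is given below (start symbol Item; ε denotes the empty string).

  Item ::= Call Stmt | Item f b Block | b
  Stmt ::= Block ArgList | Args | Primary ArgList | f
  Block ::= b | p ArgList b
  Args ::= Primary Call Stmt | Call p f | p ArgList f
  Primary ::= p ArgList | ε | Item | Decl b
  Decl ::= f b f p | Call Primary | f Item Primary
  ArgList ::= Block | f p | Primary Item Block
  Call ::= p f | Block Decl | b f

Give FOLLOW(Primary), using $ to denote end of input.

In Stmt ::= Primary ArgList: add FIRST(ArgList) = { b, f, p }.
In Args ::= Primary Call Stmt: add FIRST(Call Stmt) = { b, p }.
In Decl ::= Call Primary: Primary is at the end, add FOLLOW(Decl) = { b, f, p }.
In Decl ::= f Item Primary: Primary is at the end, add FOLLOW(Decl) = { b, f, p }.
In ArgList ::= Primary Item Block: add FIRST(Item Block) = { b, p }.
Union: FOLLOW(Primary) = { b, f, p }.

{ b, f, p }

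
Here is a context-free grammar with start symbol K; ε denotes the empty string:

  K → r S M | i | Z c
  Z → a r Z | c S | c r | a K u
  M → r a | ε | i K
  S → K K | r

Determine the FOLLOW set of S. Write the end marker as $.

{ $, a, c, i, r, u }

In K → r S M: add FIRST(M)\{ε} = { i, r }.
  Since M is nullable, also add FOLLOW(K) = { $, a, c, i, r, u }.
In Z → c S: S is at the end, add FOLLOW(Z) = { c }.
Union: FOLLOW(S) = { $, a, c, i, r, u }.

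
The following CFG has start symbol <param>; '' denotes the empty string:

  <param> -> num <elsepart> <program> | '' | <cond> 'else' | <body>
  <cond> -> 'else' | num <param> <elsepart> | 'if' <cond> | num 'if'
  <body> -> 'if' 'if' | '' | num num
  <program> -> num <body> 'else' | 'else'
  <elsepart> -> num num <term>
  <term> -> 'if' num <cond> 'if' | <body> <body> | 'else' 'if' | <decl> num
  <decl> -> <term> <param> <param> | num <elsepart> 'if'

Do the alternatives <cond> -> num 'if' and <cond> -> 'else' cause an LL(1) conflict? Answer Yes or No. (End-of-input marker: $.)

No

FIRST(num 'if') = { num } and FIRST('else') = { 'else' }.
The FIRST sets are disjoint and neither alternative is nullable — no conflict.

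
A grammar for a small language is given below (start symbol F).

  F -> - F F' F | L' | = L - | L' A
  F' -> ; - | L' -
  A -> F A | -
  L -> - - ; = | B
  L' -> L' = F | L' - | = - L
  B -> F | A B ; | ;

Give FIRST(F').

F' -> ; - contributes {;}.
From F' -> L' -: add FIRST(L') = { = }.
Union: FIRST(F') = { ;, = }.

{ ;, = }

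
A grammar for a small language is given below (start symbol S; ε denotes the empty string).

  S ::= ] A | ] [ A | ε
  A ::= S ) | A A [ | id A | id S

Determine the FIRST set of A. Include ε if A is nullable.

{ ), ], id }

From A ::= S ): S nullable, take FIRST(S) ∪ {)} = { ), ] }.
From A ::= A A [: add FIRST(A) = { ), ], id }.
A ::= id A contributes {id}.
A ::= id S contributes {id}.
Union: FIRST(A) = { ), ], id }.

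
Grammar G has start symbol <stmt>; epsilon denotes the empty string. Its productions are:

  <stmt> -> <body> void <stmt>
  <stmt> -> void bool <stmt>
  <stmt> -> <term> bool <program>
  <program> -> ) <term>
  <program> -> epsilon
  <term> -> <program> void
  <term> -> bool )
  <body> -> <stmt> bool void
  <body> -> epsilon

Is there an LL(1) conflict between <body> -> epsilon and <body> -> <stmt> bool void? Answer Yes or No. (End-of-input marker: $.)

Yes

FIRST(epsilon) = { epsilon } and FIRST(<stmt> bool void) = { ), bool, void }.
The first alternative is nullable and FOLLOW(<body>) = { void } shares void with FIRST of the second — conflict.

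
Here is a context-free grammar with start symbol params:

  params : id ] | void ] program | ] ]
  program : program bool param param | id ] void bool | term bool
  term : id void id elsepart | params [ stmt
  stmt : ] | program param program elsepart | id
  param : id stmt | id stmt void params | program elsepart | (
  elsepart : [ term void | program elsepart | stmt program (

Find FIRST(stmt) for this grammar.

stmt : ] contributes {]}.
From stmt : program param program elsepart: add FIRST(program) = { ], id, void }.
stmt : id contributes {id}.
Union: FIRST(stmt) = { ], id, void }.

{ ], id, void }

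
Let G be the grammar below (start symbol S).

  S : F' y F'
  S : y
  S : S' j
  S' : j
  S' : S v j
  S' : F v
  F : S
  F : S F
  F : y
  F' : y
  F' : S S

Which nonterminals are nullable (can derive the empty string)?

No nonterminal has an empty production or an RHS whose symbols are all nullable.

{ } (none)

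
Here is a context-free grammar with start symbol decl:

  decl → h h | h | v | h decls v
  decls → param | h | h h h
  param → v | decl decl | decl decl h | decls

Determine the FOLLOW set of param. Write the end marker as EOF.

{ v }

In decls → param: param is at the end, add FOLLOW(decls) = { v }.
Union: FOLLOW(param) = { v }.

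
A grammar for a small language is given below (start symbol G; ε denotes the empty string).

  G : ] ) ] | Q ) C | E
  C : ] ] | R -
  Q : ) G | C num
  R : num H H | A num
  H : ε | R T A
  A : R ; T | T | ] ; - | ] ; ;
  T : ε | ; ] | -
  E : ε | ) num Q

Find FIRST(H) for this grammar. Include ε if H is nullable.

H : ε contributes ε.
From H : R T A: add FIRST(R) = { -, ;, ], num }.
Union: FIRST(H) = { -, ;, ], num, ε }.

{ -, ;, ], num, ε }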